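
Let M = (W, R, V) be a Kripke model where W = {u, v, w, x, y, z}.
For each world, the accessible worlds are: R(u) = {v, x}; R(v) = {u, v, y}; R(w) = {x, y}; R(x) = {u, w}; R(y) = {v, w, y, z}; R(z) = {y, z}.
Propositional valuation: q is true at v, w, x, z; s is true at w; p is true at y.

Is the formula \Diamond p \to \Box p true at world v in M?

At v: \Diamond p is true, \Box p is false, so \Diamond p \to \Box p is false.
  At v: \Diamond p requires p at some successor in {u, v, y}.
    p holds at y, so \Diamond p is true at v.
  At v: \Box p requires p at every successor {u, v, y}.
    p fails at u, so \Box p is false at v.

No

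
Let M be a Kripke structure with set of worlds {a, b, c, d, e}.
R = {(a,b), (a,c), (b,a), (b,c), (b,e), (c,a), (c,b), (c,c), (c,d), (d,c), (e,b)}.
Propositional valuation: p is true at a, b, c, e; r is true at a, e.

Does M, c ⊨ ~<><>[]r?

Recall that []ψ holds at a world iff ψ holds at every accessible world, and <>ψ holds iff ψ holds at some accessible world.
At c: <><>[]r is false, so ~<><>[]r is true.
  At c: <><>[]r requires <>[]r at some successor in {a, b, c, d}.
    At a: <>[]r is false.
    At b: <>[]r is false.
    At c: <>[]r is false.
    At d: <>[]r is false.
  So <><>[]r is false at c.

Yes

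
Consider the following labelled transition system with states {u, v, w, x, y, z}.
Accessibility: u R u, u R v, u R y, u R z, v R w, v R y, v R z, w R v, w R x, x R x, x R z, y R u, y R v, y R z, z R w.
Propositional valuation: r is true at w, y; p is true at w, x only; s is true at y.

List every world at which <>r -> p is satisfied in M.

Let φ = <>r -> p. Evaluate φ at each world:
  u (successors {u, v, y, z}): φ is false.
  v (successors {w, y, z}): φ is false.
  w (successors {v, x}): φ is true.
  x (successors {x, z}): φ is true.
  y (successors {u, v, z}): φ is true.
  z (successors {w}): φ is false.
For instance, at v:
  At v: <>r is true, p is false, so <>r -> p is false.
    At v: <>r requires r at some successor in {w, y, z}.
      r holds at w, so <>r is true at v.
Satisfying worlds: {w, x, y}

w, x, y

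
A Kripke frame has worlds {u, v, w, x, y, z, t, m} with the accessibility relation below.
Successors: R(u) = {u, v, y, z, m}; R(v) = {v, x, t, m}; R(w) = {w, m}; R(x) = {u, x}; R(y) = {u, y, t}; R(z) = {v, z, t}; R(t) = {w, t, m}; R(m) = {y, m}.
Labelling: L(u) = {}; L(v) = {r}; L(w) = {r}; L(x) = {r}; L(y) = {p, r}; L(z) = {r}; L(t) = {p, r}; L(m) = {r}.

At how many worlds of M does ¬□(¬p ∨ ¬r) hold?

Recall that □ψ holds at a world iff ψ holds at every accessible world, and ◇ψ holds iff ψ holds at some accessible world.
Let φ = ¬□(¬p ∨ ¬r). Evaluate φ at each world:
  u (successors {u, v, y, z, m}): φ is true.
  v (successors {v, x, t, m}): φ is true.
  w (successors {w, m}): φ is false.
  x (successors {u, x}): φ is false.
  y (successors {u, y, t}): φ is true.
  z (successors {v, z, t}): φ is true.
  t (successors {w, t, m}): φ is true.
  m (successors {y, m}): φ is true.
For instance, at y:
  At y: □(¬p ∨ ¬r) is false, so ¬□(¬p ∨ ¬r) is true.
    At y: □(¬p ∨ ¬r) requires ¬p ∨ ¬r at every successor {u, y, t}.
      ¬p ∨ ¬r fails at y, so □(¬p ∨ ¬r) is false at y.
Satisfying worlds: {u, v, y, z, t, m}

6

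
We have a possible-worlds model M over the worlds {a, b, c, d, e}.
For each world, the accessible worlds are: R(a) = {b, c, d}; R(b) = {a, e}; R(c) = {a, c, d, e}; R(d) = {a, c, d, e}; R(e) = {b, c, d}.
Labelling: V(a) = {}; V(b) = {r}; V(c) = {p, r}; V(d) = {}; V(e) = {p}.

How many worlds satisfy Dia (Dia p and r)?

4

Recall that Dia ψ holds at a world iff ψ holds at some accessible world.
Let φ = Dia (Dia p and r). Evaluate φ at each world:
  a (successors {b, c, d}): φ is true.
  b (successors {a, e}): φ is false.
  c (successors {a, c, d, e}): φ is true.
  d (successors {a, c, d, e}): φ is true.
  e (successors {b, c, d}): φ is true.
For instance, at a:
  At a: Dia (Dia p and r) requires Dia p and r at some successor in {b, c, d}.
    Dia p and r holds at b, so Dia (Dia p and r) is true at a.
      At b: Dia p is true, r is true, so Dia p and r is true.
Satisfying worlds: {a, c, d, e}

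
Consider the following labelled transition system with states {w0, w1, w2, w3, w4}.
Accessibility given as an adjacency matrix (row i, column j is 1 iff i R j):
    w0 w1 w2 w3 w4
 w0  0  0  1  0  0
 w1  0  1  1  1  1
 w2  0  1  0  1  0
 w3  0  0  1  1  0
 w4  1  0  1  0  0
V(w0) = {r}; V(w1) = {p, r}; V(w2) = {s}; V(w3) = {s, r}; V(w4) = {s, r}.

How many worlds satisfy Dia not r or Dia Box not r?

4

Let φ = Dia not r or Dia Box not r. Evaluate φ at each world:
  w0 (successors {w2}): φ is true.
  w1 (successors {w1, w2, w3, w4}): φ is true.
  w2 (successors {w1, w3}): φ is false.
  w3 (successors {w2, w3}): φ is true.
  w4 (successors {w0, w2}): φ is true.
For instance, at w1:
  At w1: Dia not r is true, Dia Box not r is false, so Dia not r or Dia Box not r is true.
    At w1: Dia not r requires not r at some successor in {w1, w2, w3, w4}.
      not r holds at w2, so Dia not r is true at w1.
    At w1: Dia Box not r requires Box not r at some successor in {w1, w2, w3, w4}.
      At w1: Box not r is false.
      At w2: Box not r is false.
      At w3: Box not r is false.
      At w4: Box not r is false.
    So Dia Box not r is false at w1.
Satisfying worlds: {w0, w1, w3, w4}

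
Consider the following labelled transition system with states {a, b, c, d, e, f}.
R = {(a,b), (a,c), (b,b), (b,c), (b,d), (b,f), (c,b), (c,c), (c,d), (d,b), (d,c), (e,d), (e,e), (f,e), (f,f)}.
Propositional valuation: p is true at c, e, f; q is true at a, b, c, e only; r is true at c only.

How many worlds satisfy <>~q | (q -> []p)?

5

Let φ = <>~q | (q -> []p). Evaluate φ at each world:
  a (successors {b, c}): φ is false.
  b (successors {b, c, d, f}): φ is true.
  c (successors {b, c, d}): φ is true.
  d (successors {b, c}): φ is true.
  e (successors {d, e}): φ is true.
  f (successors {e, f}): φ is true.
For instance, at a:
  At a: <>~q is false, q -> []p is false, so <>~q | (q -> []p) is false.
    At a: <>~q requires ~q at some successor in {b, c}.
      At b: ~q is false.
      At c: ~q is false.
    So <>~q is false at a.
    At a: q is true, []p is false, so q -> []p is false.
      At a: []p requires p at every successor {b, c}.
        p fails at b, so []p is false at a.
Satisfying worlds: {b, c, d, e, f}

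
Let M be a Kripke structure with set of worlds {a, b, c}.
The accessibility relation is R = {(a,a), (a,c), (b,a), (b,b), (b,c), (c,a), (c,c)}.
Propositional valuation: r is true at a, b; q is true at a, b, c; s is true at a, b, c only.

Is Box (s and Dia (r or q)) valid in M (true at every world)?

Let φ = Box (s and Dia (r or q)). Evaluate φ at each world:
  a (successors {a, c}): φ is true.
  b (successors {a, b, c}): φ is true.
  c (successors {a, c}): φ is true.
For instance, at b:
  At b: Box (s and Dia (r or q)) requires s and Dia (r or q) at every successor {a, b, c}.
      At a: s is true, Dia (r or q) is true, so s and Dia (r or q) is true.
      At b: s is true, Dia (r or q) is true, so s and Dia (r or q) is true.
      At c: s is true, Dia (r or q) is true, so s and Dia (r or q) is true.
  So Box (s and Dia (r or q)) is true at b.

Yes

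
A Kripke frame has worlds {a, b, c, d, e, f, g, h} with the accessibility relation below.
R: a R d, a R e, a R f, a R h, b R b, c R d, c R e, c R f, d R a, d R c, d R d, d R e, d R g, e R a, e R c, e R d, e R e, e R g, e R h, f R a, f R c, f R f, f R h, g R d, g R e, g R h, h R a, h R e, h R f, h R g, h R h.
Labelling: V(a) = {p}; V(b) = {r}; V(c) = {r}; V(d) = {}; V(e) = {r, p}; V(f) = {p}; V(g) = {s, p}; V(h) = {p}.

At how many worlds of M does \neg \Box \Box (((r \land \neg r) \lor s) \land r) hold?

8

Let φ = \neg \Box \Box (((r \land \neg r) \lor s) \land r). Evaluate φ at each world:
  a (successors {d, e, f, h}): φ is true.
  b (successors {b}): φ is true.
  c (successors {d, e, f}): φ is true.
  d (successors {a, c, d, e, g}): φ is true.
  e (successors {a, c, d, e, g, h}): φ is true.
  f (successors {a, c, f, h}): φ is true.
  g (successors {d, e, h}): φ is true.
  h (successors {a, e, f, g, h}): φ is true.
For instance, at g:
  At g: \Box \Box (((r \land \neg r) \lor s) \land r) is false, so \neg \Box \Box (((r \land \neg r) \lor s) \land r) is true.
    At g: \Box \Box (((r \land \neg r) \lor s) \land r) requires \Box (((r \land \neg r) \lor s) \land r) at every successor {d, e, h}.
      \Box (((r \land \neg r) \lor s) \land r) fails at d, so \Box \Box (((r \land \neg r) \lor s) \land r) is false at g.
Satisfying worlds: {a, b, c, d, e, f, g, h}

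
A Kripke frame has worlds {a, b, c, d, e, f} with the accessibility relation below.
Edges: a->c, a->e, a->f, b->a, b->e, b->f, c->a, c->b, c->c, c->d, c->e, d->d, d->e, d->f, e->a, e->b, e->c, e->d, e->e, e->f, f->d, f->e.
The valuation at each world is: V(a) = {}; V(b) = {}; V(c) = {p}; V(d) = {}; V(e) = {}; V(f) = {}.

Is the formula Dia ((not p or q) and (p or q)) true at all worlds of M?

No

Let φ = Dia ((not p or q) and (p or q)). Evaluate φ at each world:
  a (successors {c, e, f}): φ is false.
  b (successors {a, e, f}): φ is false.
  c (successors {a, b, c, d, e}): φ is false.
  d (successors {d, e, f}): φ is false.
  e (successors {a, b, c, d, e, f}): φ is false.
  f (successors {d, e}): φ is false.
Detail at a (counterexample):
  At a: Dia ((not p or q) and (p or q)) requires (not p or q) and (p or q) at some successor in {c, e, f}.
    At c: (not p or q) and (p or q) is false.
    At e: (not p or q) and (p or q) is false.
    At f: (not p or q) and (p or q) is false.
  So Dia ((not p or q) and (p or q)) is false at a.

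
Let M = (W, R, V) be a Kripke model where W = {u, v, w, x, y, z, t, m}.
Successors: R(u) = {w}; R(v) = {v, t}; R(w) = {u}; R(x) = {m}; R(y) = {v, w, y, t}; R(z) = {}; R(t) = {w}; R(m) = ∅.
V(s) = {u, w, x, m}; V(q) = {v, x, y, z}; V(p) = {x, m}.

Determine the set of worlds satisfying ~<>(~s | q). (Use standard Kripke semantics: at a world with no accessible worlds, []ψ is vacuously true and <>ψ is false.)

u, w, x, z, t, m

Recall that <>ψ holds at a world iff ψ holds at some accessible world.
Let φ = ~<>(~s | q). Evaluate φ at each world:
  u (successors {w}): φ is true.
  v (successors {v, t}): φ is false.
  w (successors {u}): φ is true.
  x (successors {m}): φ is true.
  y (successors {v, w, y, t}): φ is false.
  z (successors ∅): φ is true.
  t (successors {w}): φ is true.
  m (successors ∅): φ is true.
For instance, at v:
  At v: <>(~s | q) is true, so ~<>(~s | q) is false.
    At v: <>(~s | q) requires ~s | q at some successor in {v, t}.
      ~s | q holds at v, so <>(~s | q) is true at v.
Satisfying worlds: {u, w, x, z, t, m}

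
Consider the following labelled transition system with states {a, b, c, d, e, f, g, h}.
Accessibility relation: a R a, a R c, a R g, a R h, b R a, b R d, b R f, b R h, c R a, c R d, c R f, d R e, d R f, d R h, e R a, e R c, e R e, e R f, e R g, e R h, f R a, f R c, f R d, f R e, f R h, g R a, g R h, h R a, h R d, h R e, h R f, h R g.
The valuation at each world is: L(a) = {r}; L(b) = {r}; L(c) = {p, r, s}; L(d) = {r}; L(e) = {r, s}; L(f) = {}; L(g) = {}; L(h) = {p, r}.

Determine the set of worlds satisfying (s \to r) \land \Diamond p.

a, b, d, e, f, g

Let φ = (s \to r) \land \Diamond p. Evaluate φ at each world:
  a (successors {a, c, g, h}): φ is true.
  b (successors {a, d, f, h}): φ is true.
  c (successors {a, d, f}): φ is false.
  d (successors {e, f, h}): φ is true.
  e (successors {a, c, e, f, g, h}): φ is true.
  f (successors {a, c, d, e, h}): φ is true.
  g (successors {a, h}): φ is true.
  h (successors {a, d, e, f, g}): φ is false.
For instance, at c:
  At c: s \to r is true, \Diamond p is false, so (s \to r) \land \Diamond p is false.
    At c: \Diamond p requires p at some successor in {a, d, f}.
      At a: p is false.
      At d: p is false.
      At f: p is false.
    So \Diamond p is false at c.
Satisfying worlds: {a, b, d, e, f, g}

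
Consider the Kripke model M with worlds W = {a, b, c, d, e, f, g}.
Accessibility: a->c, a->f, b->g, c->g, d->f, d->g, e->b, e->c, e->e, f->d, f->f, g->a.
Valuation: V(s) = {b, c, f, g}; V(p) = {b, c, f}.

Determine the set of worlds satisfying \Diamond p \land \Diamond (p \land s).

a, d, e, f

Recall that \Diamond ψ holds at a world iff ψ holds at some accessible world.
Let φ = \Diamond p \land \Diamond (p \land s). Evaluate φ at each world:
  a (successors {c, f}): φ is true.
  b (successors {g}): φ is false.
  c (successors {g}): φ is false.
  d (successors {f, g}): φ is true.
  e (successors {b, c, e}): φ is true.
  f (successors {d, f}): φ is true.
  g (successors {a}): φ is false.
For instance, at d:
  At d: \Diamond p is true, \Diamond (p \land s) is true, so \Diamond p \land \Diamond (p \land s) is true.
    At d: \Diamond p requires p at some successor in {f, g}.
      p holds at f, so \Diamond p is true at d.
    At d: \Diamond (p \land s) requires p \land s at some successor in {f, g}.
      p \land s holds at f, so \Diamond (p \land s) is true at d.
Satisfying worlds: {a, d, e, f}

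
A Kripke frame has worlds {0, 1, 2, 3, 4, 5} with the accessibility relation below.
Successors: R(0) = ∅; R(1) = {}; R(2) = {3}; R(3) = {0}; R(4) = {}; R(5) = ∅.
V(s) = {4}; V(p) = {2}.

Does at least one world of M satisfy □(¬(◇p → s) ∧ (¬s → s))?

Let φ = □(¬(◇p → s) ∧ (¬s → s)). Evaluate φ at each world:
  0 (successors ∅): φ is true.
  1 (successors ∅): φ is true.
  2 (successors {3}): φ is false.
  3 (successors {0}): φ is false.
  4 (successors ∅): φ is true.
  5 (successors ∅): φ is true.
Detail at 0 (witness):
  At 0: no accessible worlds, so □(¬(◇p → s) ∧ (¬s → s)) holds vacuously.

Yes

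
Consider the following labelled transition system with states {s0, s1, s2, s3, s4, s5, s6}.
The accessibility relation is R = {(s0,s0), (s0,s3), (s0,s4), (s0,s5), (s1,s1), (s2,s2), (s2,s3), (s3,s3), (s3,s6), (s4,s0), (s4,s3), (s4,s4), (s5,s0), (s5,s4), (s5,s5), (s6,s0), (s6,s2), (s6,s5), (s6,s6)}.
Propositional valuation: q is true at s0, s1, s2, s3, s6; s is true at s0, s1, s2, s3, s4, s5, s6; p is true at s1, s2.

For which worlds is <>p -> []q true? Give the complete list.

Let φ = <>p -> []q. Evaluate φ at each world:
  s0 (successors {s0, s3, s4, s5}): φ is true.
  s1 (successors {s1}): φ is true.
  s2 (successors {s2, s3}): φ is true.
  s3 (successors {s3, s6}): φ is true.
  s4 (successors {s0, s3, s4}): φ is true.
  s5 (successors {s0, s4, s5}): φ is true.
  s6 (successors {s0, s2, s5, s6}): φ is false.
For instance, at s0:
  At s0: <>p is false, []q is false, so <>p -> []q is true.
    At s0: <>p requires p at some successor in {s0, s3, s4, s5}.
      At s0: p is false.
      At s3: p is false.
      At s4: p is false.
      At s5: p is false.
    So <>p is false at s0.
    At s0: []q requires q at every successor {s0, s3, s4, s5}.
      q fails at s4, so []q is false at s0.
Satisfying worlds: {s0, s1, s2, s3, s4, s5}

s0, s1, s2, s3, s4, s5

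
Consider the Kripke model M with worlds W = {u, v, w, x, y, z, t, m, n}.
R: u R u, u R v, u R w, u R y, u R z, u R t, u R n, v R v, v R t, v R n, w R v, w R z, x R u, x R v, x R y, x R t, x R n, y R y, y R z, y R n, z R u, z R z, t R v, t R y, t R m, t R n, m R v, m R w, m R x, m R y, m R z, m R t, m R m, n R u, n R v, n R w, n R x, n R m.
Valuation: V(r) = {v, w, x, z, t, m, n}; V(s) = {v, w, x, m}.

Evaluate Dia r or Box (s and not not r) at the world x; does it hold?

Yes

Recall that Box ψ holds at a world iff ψ holds at every accessible world, and Dia ψ holds iff ψ holds at some accessible world.
At x: Dia r is true, Box (s and not not r) is false, so Dia r or Box (s and not not r) is true.
  At x: Dia r requires r at some successor in {u, v, y, t, n}.
    r holds at v, so Dia r is true at x.
  At x: Box (s and not not r) requires s and not not r at every successor {u, v, y, t, n}.
    s and not not r fails at u, so Box (s and not not r) is false at x.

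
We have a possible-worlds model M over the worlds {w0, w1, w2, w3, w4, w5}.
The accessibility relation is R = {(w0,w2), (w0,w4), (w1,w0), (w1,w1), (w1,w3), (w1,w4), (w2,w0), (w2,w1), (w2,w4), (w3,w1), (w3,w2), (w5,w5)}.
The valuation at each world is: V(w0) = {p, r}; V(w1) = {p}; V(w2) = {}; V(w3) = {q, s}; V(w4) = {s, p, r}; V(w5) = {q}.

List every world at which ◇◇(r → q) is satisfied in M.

w0, w1, w2, w3, w5

Let φ = ◇◇(r → q). Evaluate φ at each world:
  w0 (successors {w2, w4}): φ is true.
  w1 (successors {w0, w1, w3, w4}): φ is true.
  w2 (successors {w0, w1, w4}): φ is true.
  w3 (successors {w1, w2}): φ is true.
  w4 (successors ∅): φ is false.
  w5 (successors {w5}): φ is true.
For instance, at w0:
  At w0: ◇◇(r → q) requires ◇(r → q) at some successor in {w2, w4}.
    ◇(r → q) holds at w2, so ◇◇(r → q) is true at w0.
      At w2: ◇(r → q) requires r → q at some successor in {w0, w1, w4}.
        r → q holds at w1, so ◇(r → q) is true at w2.
Satisfying worlds: {w0, w1, w2, w3, w5}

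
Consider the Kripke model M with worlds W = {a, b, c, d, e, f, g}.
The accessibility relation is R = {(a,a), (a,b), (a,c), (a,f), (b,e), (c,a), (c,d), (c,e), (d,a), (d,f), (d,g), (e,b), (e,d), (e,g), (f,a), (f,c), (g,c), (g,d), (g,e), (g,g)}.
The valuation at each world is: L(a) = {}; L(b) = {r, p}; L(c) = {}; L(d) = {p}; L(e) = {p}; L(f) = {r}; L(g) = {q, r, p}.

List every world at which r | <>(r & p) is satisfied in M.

Let φ = r | <>(r & p). Evaluate φ at each world:
  a (successors {a, b, c, f}): φ is true.
  b (successors {e}): φ is true.
  c (successors {a, d, e}): φ is false.
  d (successors {a, f, g}): φ is true.
  e (successors {b, d, g}): φ is true.
  f (successors {a, c}): φ is true.
  g (successors {c, d, e, g}): φ is true.
For instance, at d:
  At d: r is false, <>(r & p) is true, so r | <>(r & p) is true.
    At d: <>(r & p) requires r & p at some successor in {a, f, g}.
      r & p holds at g, so <>(r & p) is true at d.
Satisfying worlds: {a, b, d, e, f, g}

a, b, d, e, f, g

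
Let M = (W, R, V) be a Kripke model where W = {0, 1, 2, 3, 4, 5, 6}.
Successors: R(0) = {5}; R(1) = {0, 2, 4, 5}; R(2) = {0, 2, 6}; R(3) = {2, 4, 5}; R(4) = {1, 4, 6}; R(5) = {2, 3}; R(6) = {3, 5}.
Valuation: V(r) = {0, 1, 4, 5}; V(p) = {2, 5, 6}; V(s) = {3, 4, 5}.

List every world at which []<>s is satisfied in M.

Let φ = []<>s. Evaluate φ at each world:
  0 (successors {5}): φ is true.
  1 (successors {0, 2, 4, 5}): φ is false.
  2 (successors {0, 2, 6}): φ is false.
  3 (successors {2, 4, 5}): φ is false.
  4 (successors {1, 4, 6}): φ is true.
  5 (successors {2, 3}): φ is false.
  6 (successors {3, 5}): φ is true.
For instance, at 0:
  At 0: []<>s requires <>s at every successor {5}.
      At 5: <>s requires s at some successor in {2, 3}.
        s holds at 3, so <>s is true at 5.
  So []<>s is true at 0.
Satisfying worlds: {0, 4, 6}

0, 4, 6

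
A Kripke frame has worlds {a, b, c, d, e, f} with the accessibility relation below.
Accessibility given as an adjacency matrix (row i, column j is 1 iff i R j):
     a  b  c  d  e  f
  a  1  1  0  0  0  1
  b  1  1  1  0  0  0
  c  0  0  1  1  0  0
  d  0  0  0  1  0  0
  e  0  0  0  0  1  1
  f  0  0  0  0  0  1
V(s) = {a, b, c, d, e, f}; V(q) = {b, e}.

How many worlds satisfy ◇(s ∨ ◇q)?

6

Let φ = ◇(s ∨ ◇q). Evaluate φ at each world:
  a (successors {a, b, f}): φ is true.
  b (successors {a, b, c}): φ is true.
  c (successors {c, d}): φ is true.
  d (successors {d}): φ is true.
  e (successors {e, f}): φ is true.
  f (successors {f}): φ is true.
For instance, at f:
  At f: ◇(s ∨ ◇q) requires s ∨ ◇q at some successor in {f}.
    s ∨ ◇q holds at f, so ◇(s ∨ ◇q) is true at f.
      At f: s is true, ◇q is false, so s ∨ ◇q is true.
Satisfying worlds: {a, b, c, d, e, f}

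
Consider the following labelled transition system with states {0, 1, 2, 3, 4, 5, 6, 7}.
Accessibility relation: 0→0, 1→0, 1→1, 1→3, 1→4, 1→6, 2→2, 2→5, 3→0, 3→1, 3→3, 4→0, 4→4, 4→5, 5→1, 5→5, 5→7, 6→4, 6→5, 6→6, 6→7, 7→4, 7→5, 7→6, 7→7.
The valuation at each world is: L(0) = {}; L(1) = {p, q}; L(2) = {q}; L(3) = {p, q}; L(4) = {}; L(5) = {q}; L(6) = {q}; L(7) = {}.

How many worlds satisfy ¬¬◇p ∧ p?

Let φ = ¬¬◇p ∧ p. Evaluate φ at each world:
  0 (successors {0}): φ is false.
  1 (successors {0, 1, 3, 4, 6}): φ is true.
  2 (successors {2, 5}): φ is false.
  3 (successors {0, 1, 3}): φ is true.
  4 (successors {0, 4, 5}): φ is false.
  5 (successors {1, 5, 7}): φ is false.
  6 (successors {4, 5, 6, 7}): φ is false.
  7 (successors {4, 5, 6, 7}): φ is false.
For instance, at 3:
  At 3: ¬¬◇p is true, p is true, so ¬¬◇p ∧ p is true.
    At 3: ¬◇p is false, so ¬¬◇p is true.
      At 3: ◇p is true, so ¬◇p is false.
Satisfying worlds: {1, 3}

2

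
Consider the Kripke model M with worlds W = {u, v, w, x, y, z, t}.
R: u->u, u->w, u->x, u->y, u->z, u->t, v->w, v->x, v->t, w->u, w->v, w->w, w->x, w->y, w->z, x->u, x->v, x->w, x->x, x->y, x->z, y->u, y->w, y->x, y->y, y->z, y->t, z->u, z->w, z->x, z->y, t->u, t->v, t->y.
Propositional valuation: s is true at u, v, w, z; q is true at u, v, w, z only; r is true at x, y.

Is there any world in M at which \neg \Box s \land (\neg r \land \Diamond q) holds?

Yes

Let φ = \neg \Box s \land (\neg r \land \Diamond q). Evaluate φ at each world:
  u (successors {u, w, x, y, z, t}): φ is true.
  v (successors {w, x, t}): φ is true.
  w (successors {u, v, w, x, y, z}): φ is true.
  x (successors {u, v, w, x, y, z}): φ is false.
  y (successors {u, w, x, y, z, t}): φ is false.
  z (successors {u, w, x, y}): φ is true.
  t (successors {u, v, y}): φ is true.
Detail at u (witness):
  At u: \neg \Box s is true, \neg r \land \Diamond q is true, so \neg \Box s \land (\neg r \land \Diamond q) is true.
    At u: \Box s is false, so \neg \Box s is true.
      At u: \Box s requires s at every successor {u, w, x, y, z, t}.
        s fails at x, so \Box s is false at u.
    At u: \neg r is true, \Diamond q is true, so \neg r \land \Diamond q is true.
      At u: \Diamond q requires q at some successor in {u, w, x, y, z, t}.
        q holds at u, so \Diamond q is true at u.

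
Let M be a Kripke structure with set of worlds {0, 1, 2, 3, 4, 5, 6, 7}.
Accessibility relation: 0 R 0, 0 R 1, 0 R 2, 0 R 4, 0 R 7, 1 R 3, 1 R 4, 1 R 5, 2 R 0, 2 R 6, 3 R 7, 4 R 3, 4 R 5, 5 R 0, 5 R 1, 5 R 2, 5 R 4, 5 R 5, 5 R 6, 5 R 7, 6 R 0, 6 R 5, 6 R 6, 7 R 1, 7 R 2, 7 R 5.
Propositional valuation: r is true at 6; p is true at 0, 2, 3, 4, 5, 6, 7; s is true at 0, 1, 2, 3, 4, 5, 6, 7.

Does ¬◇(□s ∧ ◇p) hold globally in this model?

Let φ = ¬◇(□s ∧ ◇p). Evaluate φ at each world:
  0 (successors {0, 1, 2, 4, 7}): φ is false.
  1 (successors {3, 4, 5}): φ is false.
  2 (successors {0, 6}): φ is false.
  3 (successors {7}): φ is false.
  4 (successors {3, 5}): φ is false.
  5 (successors {0, 1, 2, 4, 5, 6, 7}): φ is false.
  6 (successors {0, 5, 6}): φ is false.
  7 (successors {1, 2, 5}): φ is false.
Detail at 0 (counterexample):
  At 0: ◇(□s ∧ ◇p) is true, so ¬◇(□s ∧ ◇p) is false.
    At 0: ◇(□s ∧ ◇p) requires □s ∧ ◇p at some successor in {0, 1, 2, 4, 7}.
      □s ∧ ◇p holds at 0, so ◇(□s ∧ ◇p) is true at 0.

No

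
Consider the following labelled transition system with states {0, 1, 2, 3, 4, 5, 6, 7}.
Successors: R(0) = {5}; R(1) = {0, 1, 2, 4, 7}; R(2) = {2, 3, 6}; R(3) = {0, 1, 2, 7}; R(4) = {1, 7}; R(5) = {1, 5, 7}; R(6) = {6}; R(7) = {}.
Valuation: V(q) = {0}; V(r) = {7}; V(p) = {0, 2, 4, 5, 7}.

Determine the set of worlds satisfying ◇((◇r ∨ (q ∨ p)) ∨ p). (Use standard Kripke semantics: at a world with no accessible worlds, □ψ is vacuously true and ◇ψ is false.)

0, 1, 2, 3, 4, 5

Let φ = ◇((◇r ∨ (q ∨ p)) ∨ p). Evaluate φ at each world:
  0 (successors {5}): φ is true.
  1 (successors {0, 1, 2, 4, 7}): φ is true.
  2 (successors {2, 3, 6}): φ is true.
  3 (successors {0, 1, 2, 7}): φ is true.
  4 (successors {1, 7}): φ is true.
  5 (successors {1, 5, 7}): φ is true.
  6 (successors {6}): φ is false.
  7 (successors ∅): φ is false.
For instance, at 3:
  At 3: ◇((◇r ∨ (q ∨ p)) ∨ p) requires (◇r ∨ (q ∨ p)) ∨ p at some successor in {0, 1, 2, 7}.
    (◇r ∨ (q ∨ p)) ∨ p holds at 0, so ◇((◇r ∨ (q ∨ p)) ∨ p) is true at 3.
      At 0: ◇r ∨ (q ∨ p) is true, p is true, so (◇r ∨ (q ∨ p)) ∨ p is true.
Satisfying worlds: {0, 1, 2, 3, 4, 5}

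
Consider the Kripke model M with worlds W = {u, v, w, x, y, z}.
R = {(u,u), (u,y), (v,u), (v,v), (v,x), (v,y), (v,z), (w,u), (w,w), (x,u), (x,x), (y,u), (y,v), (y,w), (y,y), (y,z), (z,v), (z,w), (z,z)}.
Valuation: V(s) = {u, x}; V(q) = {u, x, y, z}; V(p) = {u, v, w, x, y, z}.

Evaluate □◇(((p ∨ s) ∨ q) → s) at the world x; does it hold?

At x: □◇(((p ∨ s) ∨ q) → s) requires ◇(((p ∨ s) ∨ q) → s) at every successor {u, x}.
    At u: ◇(((p ∨ s) ∨ q) → s) requires ((p ∨ s) ∨ q) → s at some successor in {u, y}.
      ((p ∨ s) ∨ q) → s holds at u, so ◇(((p ∨ s) ∨ q) → s) is true at u.
    At x: ◇(((p ∨ s) ∨ q) → s) requires ((p ∨ s) ∨ q) → s at some successor in {u, x}.
      ((p ∨ s) ∨ q) → s holds at u, so ◇(((p ∨ s) ∨ q) → s) is true at x.
So □◇(((p ∨ s) ∨ q) → s) is true at x.

Yes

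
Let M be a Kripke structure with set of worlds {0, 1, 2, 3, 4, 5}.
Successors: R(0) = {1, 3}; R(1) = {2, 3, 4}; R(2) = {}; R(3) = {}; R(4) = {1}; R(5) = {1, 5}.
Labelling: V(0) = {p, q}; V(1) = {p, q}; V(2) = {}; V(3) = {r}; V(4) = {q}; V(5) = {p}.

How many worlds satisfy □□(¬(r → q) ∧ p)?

2

Let φ = □□(¬(r → q) ∧ p). Evaluate φ at each world:
  0 (successors {1, 3}): φ is false.
  1 (successors {2, 3, 4}): φ is false.
  2 (successors ∅): φ is true.
  3 (successors ∅): φ is true.
  4 (successors {1}): φ is false.
  5 (successors {1, 5}): φ is false.
For instance, at 1:
  At 1: □□(¬(r → q) ∧ p) requires □(¬(r → q) ∧ p) at every successor {2, 3, 4}.
    □(¬(r → q) ∧ p) fails at 4, so □□(¬(r → q) ∧ p) is false at 1.
      At 4: □(¬(r → q) ∧ p) requires ¬(r → q) ∧ p at every successor {1}.
        ¬(r → q) ∧ p fails at 1, so □(¬(r → q) ∧ p) is false at 4.
Satisfying worlds: {2, 3}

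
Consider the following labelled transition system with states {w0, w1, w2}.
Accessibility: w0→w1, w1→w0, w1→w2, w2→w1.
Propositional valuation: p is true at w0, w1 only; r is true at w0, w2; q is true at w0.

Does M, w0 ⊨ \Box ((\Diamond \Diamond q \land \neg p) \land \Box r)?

At w0: \Box ((\Diamond \Diamond q \land \neg p) \land \Box r) requires (\Diamond \Diamond q \land \neg p) \land \Box r at every successor {w1}.
  (\Diamond \Diamond q \land \neg p) \land \Box r fails at w1, so \Box ((\Diamond \Diamond q \land \neg p) \land \Box r) is false at w0.
    At w1: \Diamond \Diamond q \land \neg p is false, \Box r is true, so (\Diamond \Diamond q \land \neg p) \land \Box r is false.
      At w1: \Diamond \Diamond q is false, \neg p is false, so \Diamond \Diamond q \land \neg p is false.
      At w1: \Box r requires r at every successor {w0, w2}.
        At w0: r is true.
        At w2: r is true.
      So \Box r is true at w1.

No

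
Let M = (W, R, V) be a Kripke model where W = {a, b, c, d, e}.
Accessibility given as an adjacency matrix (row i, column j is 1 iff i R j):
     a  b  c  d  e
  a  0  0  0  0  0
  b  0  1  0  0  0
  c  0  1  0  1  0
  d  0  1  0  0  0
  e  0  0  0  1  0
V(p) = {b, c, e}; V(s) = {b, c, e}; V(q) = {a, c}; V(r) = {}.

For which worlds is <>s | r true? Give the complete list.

b, c, d

Recall that <>ψ holds at a world iff ψ holds at some accessible world.
Let φ = <>s | r. Evaluate φ at each world:
  a (successors ∅): φ is false.
  b (successors {b}): φ is true.
  c (successors {b, d}): φ is true.
  d (successors {b}): φ is true.
  e (successors {d}): φ is false.
For instance, at e:
  At e: <>s is false, r is false, so <>s | r is false.
    At e: <>s requires s at some successor in {d}.
      At d: s is false.
    So <>s is false at e.
Satisfying worlds: {b, c, d}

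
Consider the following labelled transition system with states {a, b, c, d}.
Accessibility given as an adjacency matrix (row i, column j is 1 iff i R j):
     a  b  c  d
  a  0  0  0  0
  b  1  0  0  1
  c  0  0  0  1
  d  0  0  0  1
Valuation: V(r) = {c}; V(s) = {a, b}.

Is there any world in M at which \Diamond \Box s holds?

Let φ = \Diamond \Box s. Evaluate φ at each world:
  a (successors ∅): φ is false.
  b (successors {a, d}): φ is true.
  c (successors {d}): φ is false.
  d (successors {d}): φ is false.
Detail at b (witness):
  At b: \Diamond \Box s requires \Box s at some successor in {a, d}.
    \Box s holds at a, so \Diamond \Box s is true at b.
      At a: no accessible worlds, so \Box s holds vacuously.

Yes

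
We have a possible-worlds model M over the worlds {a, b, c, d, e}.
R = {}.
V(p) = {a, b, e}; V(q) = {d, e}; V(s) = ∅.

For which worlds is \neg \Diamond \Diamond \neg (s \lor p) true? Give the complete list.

Recall that \Diamond ψ holds at a world iff ψ holds at some accessible world.
Let φ = \neg \Diamond \Diamond \neg (s \lor p). Evaluate φ at each world:
  a (successors ∅): φ is true.
  b (successors ∅): φ is true.
  c (successors ∅): φ is true.
  d (successors ∅): φ is true.
  e (successors ∅): φ is true.
For instance, at b:
  At b: \Diamond \Diamond \neg (s \lor p) is false, so \neg \Diamond \Diamond \neg (s \lor p) is true.
    At b: no accessible worlds, so \Diamond \Diamond \neg (s \lor p) is false.
Satisfying worlds: {a, b, c, d, e}

a, b, c, d, e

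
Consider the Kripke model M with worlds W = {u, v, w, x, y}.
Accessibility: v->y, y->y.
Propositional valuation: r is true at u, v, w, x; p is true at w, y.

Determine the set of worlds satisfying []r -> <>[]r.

Recall that []ψ holds at a world iff ψ holds at every accessible world, and <>ψ holds iff ψ holds at some accessible world.
Let φ = []r -> <>[]r. Evaluate φ at each world:
  u (successors ∅): φ is false.
  v (successors {y}): φ is true.
  w (successors ∅): φ is false.
  x (successors ∅): φ is false.
  y (successors {y}): φ is true.
For instance, at y:
  At y: []r is false, <>[]r is false, so []r -> <>[]r is true.
    At y: []r requires r at every successor {y}.
      r fails at y, so []r is false at y.
    At y: <>[]r requires []r at some successor in {y}.
      At y: []r is false.
    So <>[]r is false at y.
Satisfying worlds: {v, y}

v, y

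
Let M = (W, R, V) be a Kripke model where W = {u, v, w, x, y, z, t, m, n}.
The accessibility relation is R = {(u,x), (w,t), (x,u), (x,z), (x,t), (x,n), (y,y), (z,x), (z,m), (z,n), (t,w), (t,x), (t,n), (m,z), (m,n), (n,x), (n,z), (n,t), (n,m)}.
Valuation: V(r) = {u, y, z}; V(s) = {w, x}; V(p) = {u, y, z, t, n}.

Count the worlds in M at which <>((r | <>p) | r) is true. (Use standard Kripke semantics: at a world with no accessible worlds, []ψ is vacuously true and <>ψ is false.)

Let φ = <>((r | <>p) | r). Evaluate φ at each world:
  u (successors {x}): φ is true.
  v (successors ∅): φ is false.
  w (successors {t}): φ is true.
  x (successors {u, z, t, n}): φ is true.
  y (successors {y}): φ is true.
  z (successors {x, m, n}): φ is true.
  t (successors {w, x, n}): φ is true.
  m (successors {z, n}): φ is true.
  n (successors {x, z, t, m}): φ is true.
For instance, at x:
  At x: <>((r | <>p) | r) requires (r | <>p) | r at some successor in {u, z, t, n}.
    (r | <>p) | r holds at u, so <>((r | <>p) | r) is true at x.
      At u: r | <>p is true, r is true, so (r | <>p) | r is true.
Satisfying worlds: {u, w, x, y, z, t, m, n}

8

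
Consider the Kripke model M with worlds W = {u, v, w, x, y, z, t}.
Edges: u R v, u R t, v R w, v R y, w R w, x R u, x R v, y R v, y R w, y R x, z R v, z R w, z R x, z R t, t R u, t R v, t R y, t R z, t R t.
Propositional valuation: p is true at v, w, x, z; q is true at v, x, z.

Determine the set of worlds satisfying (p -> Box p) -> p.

v, w, x, z

Recall that Box ψ holds at a world iff ψ holds at every accessible world, and Dia ψ holds iff ψ holds at some accessible world.
Let φ = (p -> Box p) -> p. Evaluate φ at each world:
  u (successors {v, t}): φ is false.
  v (successors {w, y}): φ is true.
  w (successors {w}): φ is true.
  x (successors {u, v}): φ is true.
  y (successors {v, w, x}): φ is false.
  z (successors {v, w, x, t}): φ is true.
  t (successors {u, v, y, z, t}): φ is false.
For instance, at t:
  At t: p -> Box p is true, p is false, so (p -> Box p) -> p is false.
    At t: p is false, Box p is false, so p -> Box p is true.
      At t: Box p requires p at every successor {u, v, y, z, t}.
        p fails at u, so Box p is false at t.
Satisfying worlds: {v, w, x, z}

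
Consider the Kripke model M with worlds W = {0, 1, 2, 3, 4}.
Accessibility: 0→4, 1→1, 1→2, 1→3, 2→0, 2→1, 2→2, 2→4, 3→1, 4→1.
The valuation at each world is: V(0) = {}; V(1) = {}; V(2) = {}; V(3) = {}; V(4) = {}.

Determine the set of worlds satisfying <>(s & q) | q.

Let φ = <>(s & q) | q. Evaluate φ at each world:
  0 (successors {4}): φ is false.
  1 (successors {1, 2, 3}): φ is false.
  2 (successors {0, 1, 2, 4}): φ is false.
  3 (successors {1}): φ is false.
  4 (successors {1}): φ is false.
For instance, at 1:
  At 1: <>(s & q) is false, q is false, so <>(s & q) | q is false.
    At 1: <>(s & q) requires s & q at some successor in {1, 2, 3}.
      At 1: s & q is false.
      At 2: s & q is false.
      At 3: s & q is false.
    So <>(s & q) is false at 1.
Satisfying worlds: none.

none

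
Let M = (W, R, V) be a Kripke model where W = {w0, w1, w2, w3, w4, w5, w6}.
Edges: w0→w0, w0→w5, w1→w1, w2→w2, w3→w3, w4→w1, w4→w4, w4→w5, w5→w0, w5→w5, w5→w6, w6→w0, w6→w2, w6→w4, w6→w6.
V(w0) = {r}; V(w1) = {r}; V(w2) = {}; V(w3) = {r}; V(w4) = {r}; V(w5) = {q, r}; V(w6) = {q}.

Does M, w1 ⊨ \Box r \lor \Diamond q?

At w1: \Box r is true, \Diamond q is false, so \Box r \lor \Diamond q is true.
  At w1: \Box r requires r at every successor {w1}.
    At w1: r is true.
  So \Box r is true at w1.
  At w1: \Diamond q requires q at some successor in {w1}.
    At w1: q is false.
  So \Diamond q is false at w1.

Yes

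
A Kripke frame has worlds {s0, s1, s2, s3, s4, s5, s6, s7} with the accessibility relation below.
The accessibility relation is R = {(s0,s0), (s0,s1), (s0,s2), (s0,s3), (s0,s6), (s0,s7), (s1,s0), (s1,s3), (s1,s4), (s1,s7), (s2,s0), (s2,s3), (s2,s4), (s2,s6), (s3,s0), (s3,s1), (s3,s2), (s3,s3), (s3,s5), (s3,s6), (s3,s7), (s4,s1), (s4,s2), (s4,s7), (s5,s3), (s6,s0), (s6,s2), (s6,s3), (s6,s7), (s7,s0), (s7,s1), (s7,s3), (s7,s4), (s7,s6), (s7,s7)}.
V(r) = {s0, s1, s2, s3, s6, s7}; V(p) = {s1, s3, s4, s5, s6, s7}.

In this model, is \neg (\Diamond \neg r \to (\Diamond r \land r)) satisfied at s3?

No

At s3: \Diamond \neg r \to (\Diamond r \land r) is true, so \neg (\Diamond \neg r \to (\Diamond r \land r)) is false.
  At s3: \Diamond \neg r is true, \Diamond r \land r is true, so \Diamond \neg r \to (\Diamond r \land r) is true.
    At s3: \Diamond \neg r requires \neg r at some successor in {s0, s1, s2, s3, s5, s6, s7}.
      \neg r holds at s5, so \Diamond \neg r is true at s3.
    At s3: \Diamond r is true, r is true, so \Diamond r \land r is true.
      At s3: \Diamond r requires r at some successor in {s0, s1, s2, s3, s5, s6, s7}.
        r holds at s0, so \Diamond r is true at s3.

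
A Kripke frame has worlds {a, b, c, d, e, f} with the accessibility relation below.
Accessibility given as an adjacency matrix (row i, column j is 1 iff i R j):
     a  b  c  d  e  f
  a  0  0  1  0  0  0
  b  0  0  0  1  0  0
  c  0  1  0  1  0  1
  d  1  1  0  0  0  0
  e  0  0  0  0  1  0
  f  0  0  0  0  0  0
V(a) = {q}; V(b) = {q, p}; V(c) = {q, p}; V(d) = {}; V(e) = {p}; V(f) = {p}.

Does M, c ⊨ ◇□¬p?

At c: ◇□¬p requires □¬p at some successor in {b, d, f}.
  □¬p holds at b, so ◇□¬p is true at c.
    At b: □¬p requires ¬p at every successor {d}.
      At d: ¬p is true.
    So □¬p is true at b.

Yes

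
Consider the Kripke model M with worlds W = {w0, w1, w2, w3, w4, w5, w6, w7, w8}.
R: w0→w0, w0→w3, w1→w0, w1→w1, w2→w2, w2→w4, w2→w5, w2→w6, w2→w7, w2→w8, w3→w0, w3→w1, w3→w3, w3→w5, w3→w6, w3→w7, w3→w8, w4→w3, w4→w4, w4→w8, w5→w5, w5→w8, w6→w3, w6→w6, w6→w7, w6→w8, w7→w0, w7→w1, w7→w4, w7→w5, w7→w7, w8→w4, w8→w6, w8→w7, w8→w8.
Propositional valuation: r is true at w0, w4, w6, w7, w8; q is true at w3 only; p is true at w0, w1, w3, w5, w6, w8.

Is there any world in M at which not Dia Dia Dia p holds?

No

Let φ = not Dia Dia Dia p. Evaluate φ at each world:
  w0 (successors {w0, w3}): φ is false.
  w1 (successors {w0, w1}): φ is false.
  w2 (successors {w2, w4, w5, w6, w7, w8}): φ is false.
  w3 (successors {w0, w1, w3, w5, w6, w7, w8}): φ is false.
  w4 (successors {w3, w4, w8}): φ is false.
  w5 (successors {w5, w8}): φ is false.
  w6 (successors {w3, w6, w7, w8}): φ is false.
  w7 (successors {w0, w1, w4, w5, w7}): φ is false.
  w8 (successors {w4, w6, w7, w8}): φ is false.
For instance, at w4:
  At w4: Dia Dia Dia p is true, so not Dia Dia Dia p is false.
    At w4: Dia Dia Dia p requires Dia Dia p at some successor in {w3, w4, w8}.
      Dia Dia p holds at w3, so Dia Dia Dia p is true at w4.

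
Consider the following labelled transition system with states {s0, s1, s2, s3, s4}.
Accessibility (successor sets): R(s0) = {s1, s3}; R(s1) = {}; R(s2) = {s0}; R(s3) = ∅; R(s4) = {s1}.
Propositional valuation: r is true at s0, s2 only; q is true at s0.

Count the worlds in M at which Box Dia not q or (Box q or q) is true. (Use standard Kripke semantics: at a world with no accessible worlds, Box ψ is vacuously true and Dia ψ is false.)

Let φ = Box Dia not q or (Box q or q). Evaluate φ at each world:
  s0 (successors {s1, s3}): φ is true.
  s1 (successors ∅): φ is true.
  s2 (successors {s0}): φ is true.
  s3 (successors ∅): φ is true.
  s4 (successors {s1}): φ is false.
For instance, at s0:
  At s0: Box Dia not q is false, Box q or q is true, so Box Dia not q or (Box q or q) is true.
    At s0: Box Dia not q requires Dia not q at every successor {s1, s3}.
      Dia not q fails at s1, so Box Dia not q is false at s0.
    At s0: Box q is false, q is true, so Box q or q is true.
      At s0: Box q requires q at every successor {s1, s3}.
        q fails at s1, so Box q is false at s0.
Satisfying worlds: {s0, s1, s2, s3}

4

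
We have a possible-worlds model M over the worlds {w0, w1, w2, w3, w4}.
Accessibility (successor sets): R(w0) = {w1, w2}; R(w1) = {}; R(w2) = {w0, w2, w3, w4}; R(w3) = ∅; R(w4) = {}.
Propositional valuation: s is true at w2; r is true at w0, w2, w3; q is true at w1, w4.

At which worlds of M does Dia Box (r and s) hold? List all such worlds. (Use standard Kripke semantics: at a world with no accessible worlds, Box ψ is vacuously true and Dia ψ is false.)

Recall that Box ψ holds at a world iff ψ holds at every accessible world, and Dia ψ holds iff ψ holds at some accessible world.
Let φ = Dia Box (r and s). Evaluate φ at each world:
  w0 (successors {w1, w2}): φ is true.
  w1 (successors ∅): φ is false.
  w2 (successors {w0, w2, w3, w4}): φ is true.
  w3 (successors ∅): φ is false.
  w4 (successors ∅): φ is false.
For instance, at w2:
  At w2: Dia Box (r and s) requires Box (r and s) at some successor in {w0, w2, w3, w4}.
    Box (r and s) holds at w3, so Dia Box (r and s) is true at w2.
      At w3: no accessible worlds, so Box (r and s) holds vacuously.
Satisfying worlds: {w0, w2}

w0, w2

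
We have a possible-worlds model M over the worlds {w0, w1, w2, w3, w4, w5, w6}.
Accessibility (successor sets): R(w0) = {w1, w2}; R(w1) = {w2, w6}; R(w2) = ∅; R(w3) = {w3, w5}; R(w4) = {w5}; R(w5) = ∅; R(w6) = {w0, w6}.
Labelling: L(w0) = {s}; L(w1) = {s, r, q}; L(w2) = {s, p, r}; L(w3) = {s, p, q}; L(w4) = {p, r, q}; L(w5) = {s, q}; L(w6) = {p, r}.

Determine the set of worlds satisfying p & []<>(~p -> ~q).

Recall that []ψ holds at a world iff ψ holds at every accessible world, and <>ψ holds iff ψ holds at some accessible world.
Let φ = p & []<>(~p -> ~q). Evaluate φ at each world:
  w0 (successors {w1, w2}): φ is false.
  w1 (successors {w2, w6}): φ is false.
  w2 (successors ∅): φ is true.
  w3 (successors {w3, w5}): φ is false.
  w4 (successors {w5}): φ is false.
  w5 (successors ∅): φ is false.
  w6 (successors {w0, w6}): φ is true.
For instance, at w0:
  At w0: p is false, []<>(~p -> ~q) is false, so p & []<>(~p -> ~q) is false.
    At w0: []<>(~p -> ~q) requires <>(~p -> ~q) at every successor {w1, w2}.
      <>(~p -> ~q) fails at w2, so []<>(~p -> ~q) is false at w0.
Satisfying worlds: {w2, w6}

w2, w6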